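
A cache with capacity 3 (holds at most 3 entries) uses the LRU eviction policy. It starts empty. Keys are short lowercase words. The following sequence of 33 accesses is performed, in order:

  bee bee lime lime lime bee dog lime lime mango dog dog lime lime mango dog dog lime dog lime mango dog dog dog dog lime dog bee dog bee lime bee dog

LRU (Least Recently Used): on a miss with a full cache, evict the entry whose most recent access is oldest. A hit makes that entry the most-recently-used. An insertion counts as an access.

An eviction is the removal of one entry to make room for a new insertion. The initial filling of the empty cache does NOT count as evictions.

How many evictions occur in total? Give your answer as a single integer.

Answer: 2

Derivation:
LRU simulation (capacity=3):
  1. access bee: MISS. Cache (LRU->MRU): [bee]
  2. access bee: HIT. Cache (LRU->MRU): [bee]
  3. access lime: MISS. Cache (LRU->MRU): [bee lime]
  4. access lime: HIT. Cache (LRU->MRU): [bee lime]
  5. access lime: HIT. Cache (LRU->MRU): [bee lime]
  6. access bee: HIT. Cache (LRU->MRU): [lime bee]
  7. access dog: MISS. Cache (LRU->MRU): [lime bee dog]
  8. access lime: HIT. Cache (LRU->MRU): [bee dog lime]
  9. access lime: HIT. Cache (LRU->MRU): [bee dog lime]
  10. access mango: MISS, evict bee. Cache (LRU->MRU): [dog lime mango]
  11. access dog: HIT. Cache (LRU->MRU): [lime mango dog]
  12. access dog: HIT. Cache (LRU->MRU): [lime mango dog]
  13. access lime: HIT. Cache (LRU->MRU): [mango dog lime]
  14. access lime: HIT. Cache (LRU->MRU): [mango dog lime]
  15. access mango: HIT. Cache (LRU->MRU): [dog lime mango]
  16. access dog: HIT. Cache (LRU->MRU): [lime mango dog]
  17. access dog: HIT. Cache (LRU->MRU): [lime mango dog]
  18. access lime: HIT. Cache (LRU->MRU): [mango dog lime]
  19. access dog: HIT. Cache (LRU->MRU): [mango lime dog]
  20. access lime: HIT. Cache (LRU->MRU): [mango dog lime]
  21. access mango: HIT. Cache (LRU->MRU): [dog lime mango]
  22. access dog: HIT. Cache (LRU->MRU): [lime mango dog]
  23. access dog: HIT. Cache (LRU->MRU): [lime mango dog]
  24. access dog: HIT. Cache (LRU->MRU): [lime mango dog]
  25. access dog: HIT. Cache (LRU->MRU): [lime mango dog]
  26. access lime: HIT. Cache (LRU->MRU): [mango dog lime]
  27. access dog: HIT. Cache (LRU->MRU): [mango lime dog]
  28. access bee: MISS, evict mango. Cache (LRU->MRU): [lime dog bee]
  29. access dog: HIT. Cache (LRU->MRU): [lime bee dog]
  30. access bee: HIT. Cache (LRU->MRU): [lime dog bee]
  31. access lime: HIT. Cache (LRU->MRU): [dog bee lime]
  32. access bee: HIT. Cache (LRU->MRU): [dog lime bee]
  33. access dog: HIT. Cache (LRU->MRU): [lime bee dog]
Total: 28 hits, 5 misses, 2 evictions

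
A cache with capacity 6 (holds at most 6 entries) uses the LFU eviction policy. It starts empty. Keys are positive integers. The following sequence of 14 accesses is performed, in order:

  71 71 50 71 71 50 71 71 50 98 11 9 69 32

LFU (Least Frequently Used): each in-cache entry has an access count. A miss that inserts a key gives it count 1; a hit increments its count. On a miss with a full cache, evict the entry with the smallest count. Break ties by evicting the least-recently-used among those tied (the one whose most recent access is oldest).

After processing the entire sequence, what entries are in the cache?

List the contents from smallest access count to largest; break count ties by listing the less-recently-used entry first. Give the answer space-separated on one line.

Answer: 11 9 69 32 50 71

Derivation:
LFU simulation (capacity=6):
  1. access 71: MISS. Cache: [71(c=1)]
  2. access 71: HIT, count now 2. Cache: [71(c=2)]
  3. access 50: MISS. Cache: [50(c=1) 71(c=2)]
  4. access 71: HIT, count now 3. Cache: [50(c=1) 71(c=3)]
  5. access 71: HIT, count now 4. Cache: [50(c=1) 71(c=4)]
  6. access 50: HIT, count now 2. Cache: [50(c=2) 71(c=4)]
  7. access 71: HIT, count now 5. Cache: [50(c=2) 71(c=5)]
  8. access 71: HIT, count now 6. Cache: [50(c=2) 71(c=6)]
  9. access 50: HIT, count now 3. Cache: [50(c=3) 71(c=6)]
  10. access 98: MISS. Cache: [98(c=1) 50(c=3) 71(c=6)]
  11. access 11: MISS. Cache: [98(c=1) 11(c=1) 50(c=3) 71(c=6)]
  12. access 9: MISS. Cache: [98(c=1) 11(c=1) 9(c=1) 50(c=3) 71(c=6)]
  13. access 69: MISS. Cache: [98(c=1) 11(c=1) 9(c=1) 69(c=1) 50(c=3) 71(c=6)]
  14. access 32: MISS, evict 98(c=1). Cache: [11(c=1) 9(c=1) 69(c=1) 32(c=1) 50(c=3) 71(c=6)]
Total: 7 hits, 7 misses, 1 evictions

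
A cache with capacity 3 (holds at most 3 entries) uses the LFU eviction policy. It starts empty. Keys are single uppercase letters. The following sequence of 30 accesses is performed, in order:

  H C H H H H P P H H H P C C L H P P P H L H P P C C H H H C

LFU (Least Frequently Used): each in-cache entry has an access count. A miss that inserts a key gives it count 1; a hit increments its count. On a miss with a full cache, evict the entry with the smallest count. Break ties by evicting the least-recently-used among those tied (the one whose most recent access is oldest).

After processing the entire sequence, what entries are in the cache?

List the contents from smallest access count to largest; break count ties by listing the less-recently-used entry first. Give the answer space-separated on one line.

Answer: C P H

Derivation:
LFU simulation (capacity=3):
  1. access H: MISS. Cache: [H(c=1)]
  2. access C: MISS. Cache: [H(c=1) C(c=1)]
  3. access H: HIT, count now 2. Cache: [C(c=1) H(c=2)]
  4. access H: HIT, count now 3. Cache: [C(c=1) H(c=3)]
  5. access H: HIT, count now 4. Cache: [C(c=1) H(c=4)]
  6. access H: HIT, count now 5. Cache: [C(c=1) H(c=5)]
  7. access P: MISS. Cache: [C(c=1) P(c=1) H(c=5)]
  8. access P: HIT, count now 2. Cache: [C(c=1) P(c=2) H(c=5)]
  9. access H: HIT, count now 6. Cache: [C(c=1) P(c=2) H(c=6)]
  10. access H: HIT, count now 7. Cache: [C(c=1) P(c=2) H(c=7)]
  11. access H: HIT, count now 8. Cache: [C(c=1) P(c=2) H(c=8)]
  12. access P: HIT, count now 3. Cache: [C(c=1) P(c=3) H(c=8)]
  13. access C: HIT, count now 2. Cache: [C(c=2) P(c=3) H(c=8)]
  14. access C: HIT, count now 3. Cache: [P(c=3) C(c=3) H(c=8)]
  15. access L: MISS, evict P(c=3). Cache: [L(c=1) C(c=3) H(c=8)]
  16. access H: HIT, count now 9. Cache: [L(c=1) C(c=3) H(c=9)]
  17. access P: MISS, evict L(c=1). Cache: [P(c=1) C(c=3) H(c=9)]
  18. access P: HIT, count now 2. Cache: [P(c=2) C(c=3) H(c=9)]
  19. access P: HIT, count now 3. Cache: [C(c=3) P(c=3) H(c=9)]
  20. access H: HIT, count now 10. Cache: [C(c=3) P(c=3) H(c=10)]
  21. access L: MISS, evict C(c=3). Cache: [L(c=1) P(c=3) H(c=10)]
  22. access H: HIT, count now 11. Cache: [L(c=1) P(c=3) H(c=11)]
  23. access P: HIT, count now 4. Cache: [L(c=1) P(c=4) H(c=11)]
  24. access P: HIT, count now 5. Cache: [L(c=1) P(c=5) H(c=11)]
  25. access C: MISS, evict L(c=1). Cache: [C(c=1) P(c=5) H(c=11)]
  26. access C: HIT, count now 2. Cache: [C(c=2) P(c=5) H(c=11)]
  27. access H: HIT, count now 12. Cache: [C(c=2) P(c=5) H(c=12)]
  28. access H: HIT, count now 13. Cache: [C(c=2) P(c=5) H(c=13)]
  29. access H: HIT, count now 14. Cache: [C(c=2) P(c=5) H(c=14)]
  30. access C: HIT, count now 3. Cache: [C(c=3) P(c=5) H(c=14)]
Total: 23 hits, 7 misses, 4 evictions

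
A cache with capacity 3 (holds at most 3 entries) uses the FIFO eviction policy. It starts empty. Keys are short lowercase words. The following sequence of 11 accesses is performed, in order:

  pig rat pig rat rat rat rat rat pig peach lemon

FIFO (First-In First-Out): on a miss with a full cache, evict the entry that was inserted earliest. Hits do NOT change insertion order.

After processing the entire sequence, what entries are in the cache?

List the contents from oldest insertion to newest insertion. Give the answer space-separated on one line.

Answer: rat peach lemon

Derivation:
FIFO simulation (capacity=3):
  1. access pig: MISS. Cache (old->new): [pig]
  2. access rat: MISS. Cache (old->new): [pig rat]
  3. access pig: HIT. Cache (old->new): [pig rat]
  4. access rat: HIT. Cache (old->new): [pig rat]
  5. access rat: HIT. Cache (old->new): [pig rat]
  6. access rat: HIT. Cache (old->new): [pig rat]
  7. access rat: HIT. Cache (old->new): [pig rat]
  8. access rat: HIT. Cache (old->new): [pig rat]
  9. access pig: HIT. Cache (old->new): [pig rat]
  10. access peach: MISS. Cache (old->new): [pig rat peach]
  11. access lemon: MISS, evict pig. Cache (old->new): [rat peach lemon]
Total: 7 hits, 4 misses, 1 evictions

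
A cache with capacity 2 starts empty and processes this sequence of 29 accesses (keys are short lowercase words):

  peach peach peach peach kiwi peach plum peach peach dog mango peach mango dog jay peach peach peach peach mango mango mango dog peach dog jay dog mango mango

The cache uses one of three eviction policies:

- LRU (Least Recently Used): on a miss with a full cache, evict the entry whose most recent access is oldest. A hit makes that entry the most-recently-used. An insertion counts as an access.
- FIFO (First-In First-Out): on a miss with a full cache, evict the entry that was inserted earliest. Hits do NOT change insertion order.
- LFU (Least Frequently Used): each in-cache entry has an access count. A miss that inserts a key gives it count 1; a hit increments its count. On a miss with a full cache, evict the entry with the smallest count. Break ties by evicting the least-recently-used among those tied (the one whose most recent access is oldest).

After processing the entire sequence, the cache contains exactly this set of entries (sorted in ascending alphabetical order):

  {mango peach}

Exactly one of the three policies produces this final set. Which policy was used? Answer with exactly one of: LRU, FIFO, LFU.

Answer: LFU

Derivation:
Simulating under each policy and comparing final sets:
  LRU: final set = {dog mango} -> differs
  FIFO: final set = {dog mango} -> differs
  LFU: final set = {mango peach} -> MATCHES target
Only LFU produces the target set.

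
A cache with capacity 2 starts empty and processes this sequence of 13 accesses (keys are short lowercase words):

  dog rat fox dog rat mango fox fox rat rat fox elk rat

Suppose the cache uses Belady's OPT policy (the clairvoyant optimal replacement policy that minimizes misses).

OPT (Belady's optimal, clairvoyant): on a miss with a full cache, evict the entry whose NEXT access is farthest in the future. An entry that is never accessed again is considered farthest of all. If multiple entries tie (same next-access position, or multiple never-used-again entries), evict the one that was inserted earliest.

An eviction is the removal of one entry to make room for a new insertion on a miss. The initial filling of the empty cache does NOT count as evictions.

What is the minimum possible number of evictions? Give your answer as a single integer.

Answer: 5

Derivation:
OPT (Belady) simulation (capacity=2):
  1. access dog: MISS. Cache: [dog]
  2. access rat: MISS. Cache: [dog rat]
  3. access fox: MISS, evict rat (next use: step 5). Cache: [dog fox]
  4. access dog: HIT. Next use of dog: never. Cache: [dog fox]
  5. access rat: MISS, evict dog (next use: never). Cache: [fox rat]
  6. access mango: MISS, evict rat (next use: step 9). Cache: [fox mango]
  7. access fox: HIT. Next use of fox: step 8. Cache: [fox mango]
  8. access fox: HIT. Next use of fox: step 11. Cache: [fox mango]
  9. access rat: MISS, evict mango (next use: never). Cache: [fox rat]
  10. access rat: HIT. Next use of rat: step 13. Cache: [fox rat]
  11. access fox: HIT. Next use of fox: never. Cache: [fox rat]
  12. access elk: MISS, evict fox (next use: never). Cache: [rat elk]
  13. access rat: HIT. Next use of rat: never. Cache: [rat elk]
Total: 6 hits, 7 misses, 5 evictions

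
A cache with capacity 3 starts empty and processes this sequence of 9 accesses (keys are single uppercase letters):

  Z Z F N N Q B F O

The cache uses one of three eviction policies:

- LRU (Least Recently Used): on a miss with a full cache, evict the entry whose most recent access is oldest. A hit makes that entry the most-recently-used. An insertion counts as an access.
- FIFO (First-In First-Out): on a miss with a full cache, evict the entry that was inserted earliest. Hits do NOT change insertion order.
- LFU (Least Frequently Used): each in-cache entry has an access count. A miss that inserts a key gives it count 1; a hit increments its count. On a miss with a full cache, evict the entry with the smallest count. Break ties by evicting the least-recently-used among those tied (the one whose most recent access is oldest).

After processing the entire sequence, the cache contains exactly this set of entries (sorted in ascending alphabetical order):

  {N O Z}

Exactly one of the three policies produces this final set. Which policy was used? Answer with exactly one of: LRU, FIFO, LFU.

Simulating under each policy and comparing final sets:
  LRU: final set = {B F O} -> differs
  FIFO: final set = {B F O} -> differs
  LFU: final set = {N O Z} -> MATCHES target
Only LFU produces the target set.

Answer: LFU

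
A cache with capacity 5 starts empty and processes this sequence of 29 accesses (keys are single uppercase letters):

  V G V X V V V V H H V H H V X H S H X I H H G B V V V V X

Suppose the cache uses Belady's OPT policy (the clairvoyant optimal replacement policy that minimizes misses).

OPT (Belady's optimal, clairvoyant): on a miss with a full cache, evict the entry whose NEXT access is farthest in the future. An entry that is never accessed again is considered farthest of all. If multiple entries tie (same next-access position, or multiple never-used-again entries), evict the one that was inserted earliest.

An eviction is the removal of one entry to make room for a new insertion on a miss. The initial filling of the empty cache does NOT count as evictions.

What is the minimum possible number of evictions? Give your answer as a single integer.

Answer: 2

Derivation:
OPT (Belady) simulation (capacity=5):
  1. access V: MISS. Cache: [V]
  2. access G: MISS. Cache: [V G]
  3. access V: HIT. Next use of V: step 5. Cache: [V G]
  4. access X: MISS. Cache: [V G X]
  5. access V: HIT. Next use of V: step 6. Cache: [V G X]
  6. access V: HIT. Next use of V: step 7. Cache: [V G X]
  7. access V: HIT. Next use of V: step 8. Cache: [V G X]
  8. access V: HIT. Next use of V: step 11. Cache: [V G X]
  9. access H: MISS. Cache: [V G X H]
  10. access H: HIT. Next use of H: step 12. Cache: [V G X H]
  11. access V: HIT. Next use of V: step 14. Cache: [V G X H]
  12. access H: HIT. Next use of H: step 13. Cache: [V G X H]
  13. access H: HIT. Next use of H: step 16. Cache: [V G X H]
  14. access V: HIT. Next use of V: step 25. Cache: [V G X H]
  15. access X: HIT. Next use of X: step 19. Cache: [V G X H]
  16. access H: HIT. Next use of H: step 18. Cache: [V G X H]
  17. access S: MISS. Cache: [V G X H S]
  18. access H: HIT. Next use of H: step 21. Cache: [V G X H S]
  19. access X: HIT. Next use of X: step 29. Cache: [V G X H S]
  20. access I: MISS, evict S (next use: never). Cache: [V G X H I]
  21. access H: HIT. Next use of H: step 22. Cache: [V G X H I]
  22. access H: HIT. Next use of H: never. Cache: [V G X H I]
  23. access G: HIT. Next use of G: never. Cache: [V G X H I]
  24. access B: MISS, evict G (next use: never). Cache: [V X H I B]
  25. access V: HIT. Next use of V: step 26. Cache: [V X H I B]
  26. access V: HIT. Next use of V: step 27. Cache: [V X H I B]
  27. access V: HIT. Next use of V: step 28. Cache: [V X H I B]
  28. access V: HIT. Next use of V: never. Cache: [V X H I B]
  29. access X: HIT. Next use of X: never. Cache: [V X H I B]
Total: 22 hits, 7 misses, 2 evictions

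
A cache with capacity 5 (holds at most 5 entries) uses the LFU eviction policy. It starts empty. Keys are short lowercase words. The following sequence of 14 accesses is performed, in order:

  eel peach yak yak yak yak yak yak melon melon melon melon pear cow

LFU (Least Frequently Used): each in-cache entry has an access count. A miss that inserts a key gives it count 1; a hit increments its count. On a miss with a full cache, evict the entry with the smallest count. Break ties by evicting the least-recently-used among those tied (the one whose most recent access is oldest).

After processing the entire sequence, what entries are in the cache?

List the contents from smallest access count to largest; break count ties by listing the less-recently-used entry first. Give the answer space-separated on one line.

LFU simulation (capacity=5):
  1. access eel: MISS. Cache: [eel(c=1)]
  2. access peach: MISS. Cache: [eel(c=1) peach(c=1)]
  3. access yak: MISS. Cache: [eel(c=1) peach(c=1) yak(c=1)]
  4. access yak: HIT, count now 2. Cache: [eel(c=1) peach(c=1) yak(c=2)]
  5. access yak: HIT, count now 3. Cache: [eel(c=1) peach(c=1) yak(c=3)]
  6. access yak: HIT, count now 4. Cache: [eel(c=1) peach(c=1) yak(c=4)]
  7. access yak: HIT, count now 5. Cache: [eel(c=1) peach(c=1) yak(c=5)]
  8. access yak: HIT, count now 6. Cache: [eel(c=1) peach(c=1) yak(c=6)]
  9. access melon: MISS. Cache: [eel(c=1) peach(c=1) melon(c=1) yak(c=6)]
  10. access melon: HIT, count now 2. Cache: [eel(c=1) peach(c=1) melon(c=2) yak(c=6)]
  11. access melon: HIT, count now 3. Cache: [eel(c=1) peach(c=1) melon(c=3) yak(c=6)]
  12. access melon: HIT, count now 4. Cache: [eel(c=1) peach(c=1) melon(c=4) yak(c=6)]
  13. access pear: MISS. Cache: [eel(c=1) peach(c=1) pear(c=1) melon(c=4) yak(c=6)]
  14. access cow: MISS, evict eel(c=1). Cache: [peach(c=1) pear(c=1) cow(c=1) melon(c=4) yak(c=6)]
Total: 8 hits, 6 misses, 1 evictions

Answer: peach pear cow melon yak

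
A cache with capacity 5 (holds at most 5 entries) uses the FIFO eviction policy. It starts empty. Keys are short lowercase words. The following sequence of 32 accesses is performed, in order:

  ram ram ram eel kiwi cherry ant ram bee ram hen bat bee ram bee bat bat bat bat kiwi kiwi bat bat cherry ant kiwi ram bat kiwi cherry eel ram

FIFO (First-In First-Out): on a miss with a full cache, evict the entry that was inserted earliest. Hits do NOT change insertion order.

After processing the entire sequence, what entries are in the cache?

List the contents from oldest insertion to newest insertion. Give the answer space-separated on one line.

FIFO simulation (capacity=5):
  1. access ram: MISS. Cache (old->new): [ram]
  2. access ram: HIT. Cache (old->new): [ram]
  3. access ram: HIT. Cache (old->new): [ram]
  4. access eel: MISS. Cache (old->new): [ram eel]
  5. access kiwi: MISS. Cache (old->new): [ram eel kiwi]
  6. access cherry: MISS. Cache (old->new): [ram eel kiwi cherry]
  7. access ant: MISS. Cache (old->new): [ram eel kiwi cherry ant]
  8. access ram: HIT. Cache (old->new): [ram eel kiwi cherry ant]
  9. access bee: MISS, evict ram. Cache (old->new): [eel kiwi cherry ant bee]
  10. access ram: MISS, evict eel. Cache (old->new): [kiwi cherry ant bee ram]
  11. access hen: MISS, evict kiwi. Cache (old->new): [cherry ant bee ram hen]
  12. access bat: MISS, evict cherry. Cache (old->new): [ant bee ram hen bat]
  13. access bee: HIT. Cache (old->new): [ant bee ram hen bat]
  14. access ram: HIT. Cache (old->new): [ant bee ram hen bat]
  15. access bee: HIT. Cache (old->new): [ant bee ram hen bat]
  16. access bat: HIT. Cache (old->new): [ant bee ram hen bat]
  17. access bat: HIT. Cache (old->new): [ant bee ram hen bat]
  18. access bat: HIT. Cache (old->new): [ant bee ram hen bat]
  19. access bat: HIT. Cache (old->new): [ant bee ram hen bat]
  20. access kiwi: MISS, evict ant. Cache (old->new): [bee ram hen bat kiwi]
  21. access kiwi: HIT. Cache (old->new): [bee ram hen bat kiwi]
  22. access bat: HIT. Cache (old->new): [bee ram hen bat kiwi]
  23. access bat: HIT. Cache (old->new): [bee ram hen bat kiwi]
  24. access cherry: MISS, evict bee. Cache (old->new): [ram hen bat kiwi cherry]
  25. access ant: MISS, evict ram. Cache (old->new): [hen bat kiwi cherry ant]
  26. access kiwi: HIT. Cache (old->new): [hen bat kiwi cherry ant]
  27. access ram: MISS, evict hen. Cache (old->new): [bat kiwi cherry ant ram]
  28. access bat: HIT. Cache (old->new): [bat kiwi cherry ant ram]
  29. access kiwi: HIT. Cache (old->new): [bat kiwi cherry ant ram]
  30. access cherry: HIT. Cache (old->new): [bat kiwi cherry ant ram]
  31. access eel: MISS, evict bat. Cache (old->new): [kiwi cherry ant ram eel]
  32. access ram: HIT. Cache (old->new): [kiwi cherry ant ram eel]
Total: 18 hits, 14 misses, 9 evictions

Answer: kiwi cherry ant ram eel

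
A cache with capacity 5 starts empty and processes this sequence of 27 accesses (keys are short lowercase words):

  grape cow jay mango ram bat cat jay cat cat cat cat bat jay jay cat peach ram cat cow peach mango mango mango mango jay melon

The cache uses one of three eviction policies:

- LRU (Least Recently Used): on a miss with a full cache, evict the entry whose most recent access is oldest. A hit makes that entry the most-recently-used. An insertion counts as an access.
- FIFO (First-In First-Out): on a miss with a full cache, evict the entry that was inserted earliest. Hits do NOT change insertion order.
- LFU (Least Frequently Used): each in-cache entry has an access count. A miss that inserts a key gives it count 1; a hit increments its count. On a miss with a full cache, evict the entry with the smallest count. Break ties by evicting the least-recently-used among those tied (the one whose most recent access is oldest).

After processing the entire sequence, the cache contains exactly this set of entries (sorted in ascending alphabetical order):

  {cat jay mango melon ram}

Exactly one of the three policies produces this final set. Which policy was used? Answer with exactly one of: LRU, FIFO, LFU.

Simulating under each policy and comparing final sets:
  LRU: final set = {cow jay mango melon peach} -> differs
  FIFO: final set = {cow jay mango melon peach} -> differs
  LFU: final set = {cat jay mango melon ram} -> MATCHES target
Only LFU produces the target set.

Answer: LFU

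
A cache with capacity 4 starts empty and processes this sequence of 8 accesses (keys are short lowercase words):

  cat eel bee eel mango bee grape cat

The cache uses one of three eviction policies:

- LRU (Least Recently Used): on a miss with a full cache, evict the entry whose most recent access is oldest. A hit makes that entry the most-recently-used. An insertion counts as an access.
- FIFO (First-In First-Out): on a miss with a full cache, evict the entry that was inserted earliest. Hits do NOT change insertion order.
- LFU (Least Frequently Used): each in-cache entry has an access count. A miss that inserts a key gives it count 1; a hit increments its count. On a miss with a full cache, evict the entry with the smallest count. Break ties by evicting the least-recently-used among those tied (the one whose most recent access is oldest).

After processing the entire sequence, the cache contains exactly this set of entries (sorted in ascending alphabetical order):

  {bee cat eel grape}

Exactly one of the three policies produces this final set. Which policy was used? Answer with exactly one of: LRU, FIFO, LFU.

Simulating under each policy and comparing final sets:
  LRU: final set = {bee cat grape mango} -> differs
  FIFO: final set = {bee cat grape mango} -> differs
  LFU: final set = {bee cat eel grape} -> MATCHES target
Only LFU produces the target set.

Answer: LFU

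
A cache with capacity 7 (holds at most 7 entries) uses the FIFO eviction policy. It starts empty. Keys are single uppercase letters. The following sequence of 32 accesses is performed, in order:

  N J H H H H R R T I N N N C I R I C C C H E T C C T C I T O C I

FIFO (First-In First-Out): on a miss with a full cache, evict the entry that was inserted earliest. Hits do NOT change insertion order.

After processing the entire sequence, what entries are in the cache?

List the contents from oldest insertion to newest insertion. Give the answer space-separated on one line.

FIFO simulation (capacity=7):
  1. access N: MISS. Cache (old->new): [N]
  2. access J: MISS. Cache (old->new): [N J]
  3. access H: MISS. Cache (old->new): [N J H]
  4. access H: HIT. Cache (old->new): [N J H]
  5. access H: HIT. Cache (old->new): [N J H]
  6. access H: HIT. Cache (old->new): [N J H]
  7. access R: MISS. Cache (old->new): [N J H R]
  8. access R: HIT. Cache (old->new): [N J H R]
  9. access T: MISS. Cache (old->new): [N J H R T]
  10. access I: MISS. Cache (old->new): [N J H R T I]
  11. access N: HIT. Cache (old->new): [N J H R T I]
  12. access N: HIT. Cache (old->new): [N J H R T I]
  13. access N: HIT. Cache (old->new): [N J H R T I]
  14. access C: MISS. Cache (old->new): [N J H R T I C]
  15. access I: HIT. Cache (old->new): [N J H R T I C]
  16. access R: HIT. Cache (old->new): [N J H R T I C]
  17. access I: HIT. Cache (old->new): [N J H R T I C]
  18. access C: HIT. Cache (old->new): [N J H R T I C]
  19. access C: HIT. Cache (old->new): [N J H R T I C]
  20. access C: HIT. Cache (old->new): [N J H R T I C]
  21. access H: HIT. Cache (old->new): [N J H R T I C]
  22. access E: MISS, evict N. Cache (old->new): [J H R T I C E]
  23. access T: HIT. Cache (old->new): [J H R T I C E]
  24. access C: HIT. Cache (old->new): [J H R T I C E]
  25. access C: HIT. Cache (old->new): [J H R T I C E]
  26. access T: HIT. Cache (old->new): [J H R T I C E]
  27. access C: HIT. Cache (old->new): [J H R T I C E]
  28. access I: HIT. Cache (old->new): [J H R T I C E]
  29. access T: HIT. Cache (old->new): [J H R T I C E]
  30. access O: MISS, evict J. Cache (old->new): [H R T I C E O]
  31. access C: HIT. Cache (old->new): [H R T I C E O]
  32. access I: HIT. Cache (old->new): [H R T I C E O]
Total: 23 hits, 9 misses, 2 evictions

Answer: H R T I C E O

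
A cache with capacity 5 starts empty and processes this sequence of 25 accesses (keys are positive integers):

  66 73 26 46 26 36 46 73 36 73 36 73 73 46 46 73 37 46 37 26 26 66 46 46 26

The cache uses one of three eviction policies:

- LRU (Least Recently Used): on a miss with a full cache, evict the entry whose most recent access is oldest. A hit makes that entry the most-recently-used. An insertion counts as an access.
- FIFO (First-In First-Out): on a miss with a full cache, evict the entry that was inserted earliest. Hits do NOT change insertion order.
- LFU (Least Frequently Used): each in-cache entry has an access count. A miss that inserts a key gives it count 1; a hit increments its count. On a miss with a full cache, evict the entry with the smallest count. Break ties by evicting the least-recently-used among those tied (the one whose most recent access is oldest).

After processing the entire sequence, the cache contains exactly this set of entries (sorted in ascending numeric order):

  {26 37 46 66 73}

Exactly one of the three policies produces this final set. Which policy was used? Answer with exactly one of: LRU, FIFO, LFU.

Simulating under each policy and comparing final sets:
  LRU: final set = {26 37 46 66 73} -> MATCHES target
  FIFO: final set = {26 36 37 46 66} -> differs
  LFU: final set = {26 36 46 66 73} -> differs
Only LRU produces the target set.

Answer: LRU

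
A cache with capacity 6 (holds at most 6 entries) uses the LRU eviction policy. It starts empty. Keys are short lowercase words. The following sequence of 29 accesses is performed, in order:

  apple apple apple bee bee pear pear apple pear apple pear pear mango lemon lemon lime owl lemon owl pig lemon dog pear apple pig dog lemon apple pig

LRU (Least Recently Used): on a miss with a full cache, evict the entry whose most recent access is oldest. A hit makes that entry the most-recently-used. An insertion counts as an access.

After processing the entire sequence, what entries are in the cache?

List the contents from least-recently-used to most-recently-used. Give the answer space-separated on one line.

Answer: owl pear dog lemon apple pig

Derivation:
LRU simulation (capacity=6):
  1. access apple: MISS. Cache (LRU->MRU): [apple]
  2. access apple: HIT. Cache (LRU->MRU): [apple]
  3. access apple: HIT. Cache (LRU->MRU): [apple]
  4. access bee: MISS. Cache (LRU->MRU): [apple bee]
  5. access bee: HIT. Cache (LRU->MRU): [apple bee]
  6. access pear: MISS. Cache (LRU->MRU): [apple bee pear]
  7. access pear: HIT. Cache (LRU->MRU): [apple bee pear]
  8. access apple: HIT. Cache (LRU->MRU): [bee pear apple]
  9. access pear: HIT. Cache (LRU->MRU): [bee apple pear]
  10. access apple: HIT. Cache (LRU->MRU): [bee pear apple]
  11. access pear: HIT. Cache (LRU->MRU): [bee apple pear]
  12. access pear: HIT. Cache (LRU->MRU): [bee apple pear]
  13. access mango: MISS. Cache (LRU->MRU): [bee apple pear mango]
  14. access lemon: MISS. Cache (LRU->MRU): [bee apple pear mango lemon]
  15. access lemon: HIT. Cache (LRU->MRU): [bee apple pear mango lemon]
  16. access lime: MISS. Cache (LRU->MRU): [bee apple pear mango lemon lime]
  17. access owl: MISS, evict bee. Cache (LRU->MRU): [apple pear mango lemon lime owl]
  18. access lemon: HIT. Cache (LRU->MRU): [apple pear mango lime owl lemon]
  19. access owl: HIT. Cache (LRU->MRU): [apple pear mango lime lemon owl]
  20. access pig: MISS, evict apple. Cache (LRU->MRU): [pear mango lime lemon owl pig]
  21. access lemon: HIT. Cache (LRU->MRU): [pear mango lime owl pig lemon]
  22. access dog: MISS, evict pear. Cache (LRU->MRU): [mango lime owl pig lemon dog]
  23. access pear: MISS, evict mango. Cache (LRU->MRU): [lime owl pig lemon dog pear]
  24. access apple: MISS, evict lime. Cache (LRU->MRU): [owl pig lemon dog pear apple]
  25. access pig: HIT. Cache (LRU->MRU): [owl lemon dog pear apple pig]
  26. access dog: HIT. Cache (LRU->MRU): [owl lemon pear apple pig dog]
  27. access lemon: HIT. Cache (LRU->MRU): [owl pear apple pig dog lemon]
  28. access apple: HIT. Cache (LRU->MRU): [owl pear pig dog lemon apple]
  29. access pig: HIT. Cache (LRU->MRU): [owl pear dog lemon apple pig]
Total: 18 hits, 11 misses, 5 evictions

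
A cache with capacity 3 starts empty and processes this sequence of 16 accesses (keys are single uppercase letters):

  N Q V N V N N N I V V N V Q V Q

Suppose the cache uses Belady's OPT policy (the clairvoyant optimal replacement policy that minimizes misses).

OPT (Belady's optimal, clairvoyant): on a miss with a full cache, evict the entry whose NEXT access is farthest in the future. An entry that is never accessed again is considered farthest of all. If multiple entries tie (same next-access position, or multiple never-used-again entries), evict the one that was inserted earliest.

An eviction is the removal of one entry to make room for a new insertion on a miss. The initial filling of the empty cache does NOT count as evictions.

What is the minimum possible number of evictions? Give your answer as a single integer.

Answer: 2

Derivation:
OPT (Belady) simulation (capacity=3):
  1. access N: MISS. Cache: [N]
  2. access Q: MISS. Cache: [N Q]
  3. access V: MISS. Cache: [N Q V]
  4. access N: HIT. Next use of N: step 6. Cache: [N Q V]
  5. access V: HIT. Next use of V: step 10. Cache: [N Q V]
  6. access N: HIT. Next use of N: step 7. Cache: [N Q V]
  7. access N: HIT. Next use of N: step 8. Cache: [N Q V]
  8. access N: HIT. Next use of N: step 12. Cache: [N Q V]
  9. access I: MISS, evict Q (next use: step 14). Cache: [N V I]
  10. access V: HIT. Next use of V: step 11. Cache: [N V I]
  11. access V: HIT. Next use of V: step 13. Cache: [N V I]
  12. access N: HIT. Next use of N: never. Cache: [N V I]
  13. access V: HIT. Next use of V: step 15. Cache: [N V I]
  14. access Q: MISS, evict N (next use: never). Cache: [V I Q]
  15. access V: HIT. Next use of V: never. Cache: [V I Q]
  16. access Q: HIT. Next use of Q: never. Cache: [V I Q]
Total: 11 hits, 5 misses, 2 evictions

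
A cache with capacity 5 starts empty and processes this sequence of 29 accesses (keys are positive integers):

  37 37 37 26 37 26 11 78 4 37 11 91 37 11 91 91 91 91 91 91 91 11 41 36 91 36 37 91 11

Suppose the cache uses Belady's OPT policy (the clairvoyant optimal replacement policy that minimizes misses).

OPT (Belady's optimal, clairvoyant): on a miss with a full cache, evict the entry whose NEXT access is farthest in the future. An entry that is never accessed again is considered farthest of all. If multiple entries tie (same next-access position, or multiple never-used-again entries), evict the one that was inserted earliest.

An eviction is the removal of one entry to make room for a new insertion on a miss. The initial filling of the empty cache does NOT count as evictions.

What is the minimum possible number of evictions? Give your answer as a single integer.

OPT (Belady) simulation (capacity=5):
  1. access 37: MISS. Cache: [37]
  2. access 37: HIT. Next use of 37: step 3. Cache: [37]
  3. access 37: HIT. Next use of 37: step 5. Cache: [37]
  4. access 26: MISS. Cache: [37 26]
  5. access 37: HIT. Next use of 37: step 10. Cache: [37 26]
  6. access 26: HIT. Next use of 26: never. Cache: [37 26]
  7. access 11: MISS. Cache: [37 26 11]
  8. access 78: MISS. Cache: [37 26 11 78]
  9. access 4: MISS. Cache: [37 26 11 78 4]
  10. access 37: HIT. Next use of 37: step 13. Cache: [37 26 11 78 4]
  11. access 11: HIT. Next use of 11: step 14. Cache: [37 26 11 78 4]
  12. access 91: MISS, evict 26 (next use: never). Cache: [37 11 78 4 91]
  13. access 37: HIT. Next use of 37: step 27. Cache: [37 11 78 4 91]
  14. access 11: HIT. Next use of 11: step 22. Cache: [37 11 78 4 91]
  15. access 91: HIT. Next use of 91: step 16. Cache: [37 11 78 4 91]
  16. access 91: HIT. Next use of 91: step 17. Cache: [37 11 78 4 91]
  17. access 91: HIT. Next use of 91: step 18. Cache: [37 11 78 4 91]
  18. access 91: HIT. Next use of 91: step 19. Cache: [37 11 78 4 91]
  19. access 91: HIT. Next use of 91: step 20. Cache: [37 11 78 4 91]
  20. access 91: HIT. Next use of 91: step 21. Cache: [37 11 78 4 91]
  21. access 91: HIT. Next use of 91: step 25. Cache: [37 11 78 4 91]
  22. access 11: HIT. Next use of 11: step 29. Cache: [37 11 78 4 91]
  23. access 41: MISS, evict 78 (next use: never). Cache: [37 11 4 91 41]
  24. access 36: MISS, evict 4 (next use: never). Cache: [37 11 91 41 36]
  25. access 91: HIT. Next use of 91: step 28. Cache: [37 11 91 41 36]
  26. access 36: HIT. Next use of 36: never. Cache: [37 11 91 41 36]
  27. access 37: HIT. Next use of 37: never. Cache: [37 11 91 41 36]
  28. access 91: HIT. Next use of 91: never. Cache: [37 11 91 41 36]
  29. access 11: HIT. Next use of 11: never. Cache: [37 11 91 41 36]
Total: 21 hits, 8 misses, 3 evictions

Answer: 3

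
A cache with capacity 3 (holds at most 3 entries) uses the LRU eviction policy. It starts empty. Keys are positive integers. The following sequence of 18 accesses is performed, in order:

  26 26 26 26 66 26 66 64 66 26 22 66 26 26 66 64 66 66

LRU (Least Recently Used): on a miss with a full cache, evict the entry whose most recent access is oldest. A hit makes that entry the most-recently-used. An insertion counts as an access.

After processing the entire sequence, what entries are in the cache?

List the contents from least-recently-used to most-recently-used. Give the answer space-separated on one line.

LRU simulation (capacity=3):
  1. access 26: MISS. Cache (LRU->MRU): [26]
  2. access 26: HIT. Cache (LRU->MRU): [26]
  3. access 26: HIT. Cache (LRU->MRU): [26]
  4. access 26: HIT. Cache (LRU->MRU): [26]
  5. access 66: MISS. Cache (LRU->MRU): [26 66]
  6. access 26: HIT. Cache (LRU->MRU): [66 26]
  7. access 66: HIT. Cache (LRU->MRU): [26 66]
  8. access 64: MISS. Cache (LRU->MRU): [26 66 64]
  9. access 66: HIT. Cache (LRU->MRU): [26 64 66]
  10. access 26: HIT. Cache (LRU->MRU): [64 66 26]
  11. access 22: MISS, evict 64. Cache (LRU->MRU): [66 26 22]
  12. access 66: HIT. Cache (LRU->MRU): [26 22 66]
  13. access 26: HIT. Cache (LRU->MRU): [22 66 26]
  14. access 26: HIT. Cache (LRU->MRU): [22 66 26]
  15. access 66: HIT. Cache (LRU->MRU): [22 26 66]
  16. access 64: MISS, evict 22. Cache (LRU->MRU): [26 66 64]
  17. access 66: HIT. Cache (LRU->MRU): [26 64 66]
  18. access 66: HIT. Cache (LRU->MRU): [26 64 66]
Total: 13 hits, 5 misses, 2 evictions

Answer: 26 64 66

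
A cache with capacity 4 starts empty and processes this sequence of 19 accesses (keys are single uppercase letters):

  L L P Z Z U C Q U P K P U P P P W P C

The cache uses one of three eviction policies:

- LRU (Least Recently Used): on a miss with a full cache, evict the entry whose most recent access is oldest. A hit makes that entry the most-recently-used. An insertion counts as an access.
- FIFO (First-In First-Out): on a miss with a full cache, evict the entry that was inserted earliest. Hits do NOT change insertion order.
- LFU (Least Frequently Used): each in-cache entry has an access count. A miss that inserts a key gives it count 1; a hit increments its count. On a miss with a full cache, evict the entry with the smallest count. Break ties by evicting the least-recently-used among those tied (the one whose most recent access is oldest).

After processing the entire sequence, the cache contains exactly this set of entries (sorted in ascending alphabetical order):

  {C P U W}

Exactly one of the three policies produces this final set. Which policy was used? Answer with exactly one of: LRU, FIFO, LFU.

Simulating under each policy and comparing final sets:
  LRU: final set = {C P U W} -> MATCHES target
  FIFO: final set = {C K U W} -> differs
  LFU: final set = {C L P Z} -> differs
Only LRU produces the target set.

Answer: LRU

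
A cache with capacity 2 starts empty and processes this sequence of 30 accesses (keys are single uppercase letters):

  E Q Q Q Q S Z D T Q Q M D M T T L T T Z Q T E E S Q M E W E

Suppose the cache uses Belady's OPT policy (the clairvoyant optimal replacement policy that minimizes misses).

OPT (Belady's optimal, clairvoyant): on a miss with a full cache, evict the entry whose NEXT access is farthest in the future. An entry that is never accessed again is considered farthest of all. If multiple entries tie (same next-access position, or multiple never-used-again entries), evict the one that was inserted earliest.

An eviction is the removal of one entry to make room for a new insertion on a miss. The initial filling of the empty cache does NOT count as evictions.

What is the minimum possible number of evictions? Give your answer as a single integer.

Answer: 15

Derivation:
OPT (Belady) simulation (capacity=2):
  1. access E: MISS. Cache: [E]
  2. access Q: MISS. Cache: [E Q]
  3. access Q: HIT. Next use of Q: step 4. Cache: [E Q]
  4. access Q: HIT. Next use of Q: step 5. Cache: [E Q]
  5. access Q: HIT. Next use of Q: step 10. Cache: [E Q]
  6. access S: MISS, evict E (next use: step 23). Cache: [Q S]
  7. access Z: MISS, evict S (next use: step 25). Cache: [Q Z]
  8. access D: MISS, evict Z (next use: step 20). Cache: [Q D]
  9. access T: MISS, evict D (next use: step 13). Cache: [Q T]
  10. access Q: HIT. Next use of Q: step 11. Cache: [Q T]
  11. access Q: HIT. Next use of Q: step 21. Cache: [Q T]
  12. access M: MISS, evict Q (next use: step 21). Cache: [T M]
  13. access D: MISS, evict T (next use: step 15). Cache: [M D]
  14. access M: HIT. Next use of M: step 27. Cache: [M D]
  15. access T: MISS, evict D (next use: never). Cache: [M T]
  16. access T: HIT. Next use of T: step 18. Cache: [M T]
  17. access L: MISS, evict M (next use: step 27). Cache: [T L]
  18. access T: HIT. Next use of T: step 19. Cache: [T L]
  19. access T: HIT. Next use of T: step 22. Cache: [T L]
  20. access Z: MISS, evict L (next use: never). Cache: [T Z]
  21. access Q: MISS, evict Z (next use: never). Cache: [T Q]
  22. access T: HIT. Next use of T: never. Cache: [T Q]
  23. access E: MISS, evict T (next use: never). Cache: [Q E]
  24. access E: HIT. Next use of E: step 28. Cache: [Q E]
  25. access S: MISS, evict E (next use: step 28). Cache: [Q S]
  26. access Q: HIT. Next use of Q: never. Cache: [Q S]
  27. access M: MISS, evict Q (next use: never). Cache: [S M]
  28. access E: MISS, evict S (next use: never). Cache: [M E]
  29. access W: MISS, evict M (next use: never). Cache: [E W]
  30. access E: HIT. Next use of E: never. Cache: [E W]
Total: 13 hits, 17 misses, 15 evictions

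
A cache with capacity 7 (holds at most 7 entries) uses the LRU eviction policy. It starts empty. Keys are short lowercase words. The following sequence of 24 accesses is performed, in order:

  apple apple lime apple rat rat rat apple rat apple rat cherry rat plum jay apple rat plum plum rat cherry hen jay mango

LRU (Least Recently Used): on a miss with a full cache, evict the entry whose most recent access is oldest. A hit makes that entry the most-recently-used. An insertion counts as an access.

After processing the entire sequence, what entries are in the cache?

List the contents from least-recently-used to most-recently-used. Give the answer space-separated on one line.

LRU simulation (capacity=7):
  1. access apple: MISS. Cache (LRU->MRU): [apple]
  2. access apple: HIT. Cache (LRU->MRU): [apple]
  3. access lime: MISS. Cache (LRU->MRU): [apple lime]
  4. access apple: HIT. Cache (LRU->MRU): [lime apple]
  5. access rat: MISS. Cache (LRU->MRU): [lime apple rat]
  6. access rat: HIT. Cache (LRU->MRU): [lime apple rat]
  7. access rat: HIT. Cache (LRU->MRU): [lime apple rat]
  8. access apple: HIT. Cache (LRU->MRU): [lime rat apple]
  9. access rat: HIT. Cache (LRU->MRU): [lime apple rat]
  10. access apple: HIT. Cache (LRU->MRU): [lime rat apple]
  11. access rat: HIT. Cache (LRU->MRU): [lime apple rat]
  12. access cherry: MISS. Cache (LRU->MRU): [lime apple rat cherry]
  13. access rat: HIT. Cache (LRU->MRU): [lime apple cherry rat]
  14. access plum: MISS. Cache (LRU->MRU): [lime apple cherry rat plum]
  15. access jay: MISS. Cache (LRU->MRU): [lime apple cherry rat plum jay]
  16. access apple: HIT. Cache (LRU->MRU): [lime cherry rat plum jay apple]
  17. access rat: HIT. Cache (LRU->MRU): [lime cherry plum jay apple rat]
  18. access plum: HIT. Cache (LRU->MRU): [lime cherry jay apple rat plum]
  19. access plum: HIT. Cache (LRU->MRU): [lime cherry jay apple rat plum]
  20. access rat: HIT. Cache (LRU->MRU): [lime cherry jay apple plum rat]
  21. access cherry: HIT. Cache (LRU->MRU): [lime jay apple plum rat cherry]
  22. access hen: MISS. Cache (LRU->MRU): [lime jay apple plum rat cherry hen]
  23. access jay: HIT. Cache (LRU->MRU): [lime apple plum rat cherry hen jay]
  24. access mango: MISS, evict lime. Cache (LRU->MRU): [apple plum rat cherry hen jay mango]
Total: 16 hits, 8 misses, 1 evictions

Answer: apple plum rat cherry hen jay mango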